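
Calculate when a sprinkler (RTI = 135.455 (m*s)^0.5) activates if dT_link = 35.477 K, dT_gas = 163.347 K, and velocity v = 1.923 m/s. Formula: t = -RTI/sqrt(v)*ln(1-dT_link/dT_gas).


dT_link/dT_gas = 0.21719
ln(1 - 0.21719) = -0.24486
t = -135.455 / sqrt(1.923) * -0.24486 = 23.918 s

23.918 s


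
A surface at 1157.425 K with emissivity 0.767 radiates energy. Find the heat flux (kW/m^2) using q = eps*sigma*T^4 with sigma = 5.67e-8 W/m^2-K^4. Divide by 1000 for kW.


T^4 = 1.7946e+12
q = 0.767 * 5.67e-8 * 1.7946e+12 / 1000 = 78.046 kW/m^2

78.046 kW/m^2


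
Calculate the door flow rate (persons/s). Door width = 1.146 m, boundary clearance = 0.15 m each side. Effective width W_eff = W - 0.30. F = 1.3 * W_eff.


W_eff = 1.146 - 0.30 = 0.846 m
F = 1.3 * 0.846 = 1.0998 persons/s

1.0998 persons/s


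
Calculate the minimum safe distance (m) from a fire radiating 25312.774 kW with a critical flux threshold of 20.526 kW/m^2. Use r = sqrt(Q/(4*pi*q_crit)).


4*pi*q_crit = 257.94
Q/(4*pi*q_crit) = 98.135
r = sqrt(98.135) = 9.9063 m

9.9063 m


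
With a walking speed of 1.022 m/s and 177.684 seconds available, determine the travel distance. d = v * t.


d = 1.022 * 177.684 = 181.59 m

181.59 m


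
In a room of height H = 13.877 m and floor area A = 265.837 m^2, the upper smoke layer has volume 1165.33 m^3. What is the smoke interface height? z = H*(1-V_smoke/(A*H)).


V/(A*H) = 0.31589
1 - 0.31589 = 0.68411
z = 13.877 * 0.68411 = 9.4934 m

9.4934 m


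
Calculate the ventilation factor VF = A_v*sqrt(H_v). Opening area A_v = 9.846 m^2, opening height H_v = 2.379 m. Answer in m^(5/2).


sqrt(H_v) = 1.5424
VF = 9.846 * 1.5424 = 15.186 m^(5/2)

15.186 m^(5/2)


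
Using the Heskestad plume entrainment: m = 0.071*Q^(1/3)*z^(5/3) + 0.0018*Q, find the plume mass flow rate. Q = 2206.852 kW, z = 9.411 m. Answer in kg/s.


Q^(1/3) = 13.019
z^(5/3) = 41.949
First term = 0.071 * 13.019 * 41.949 = 38.777
Second term = 0.0018 * 2206.852 = 3.9723
m = 42.749 kg/s

42.749 kg/s


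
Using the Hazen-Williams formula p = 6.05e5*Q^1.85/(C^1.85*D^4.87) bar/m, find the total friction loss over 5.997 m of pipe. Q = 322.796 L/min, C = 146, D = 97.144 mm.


Q^1.85 = 43804
C^1.85 = 10094
D^4.87 = 4.7722e+09
p/m = 0.00055018 bar/m
p_total = 0.00055018 * 5.997 = 0.0032994 bar

0.0032994 bar


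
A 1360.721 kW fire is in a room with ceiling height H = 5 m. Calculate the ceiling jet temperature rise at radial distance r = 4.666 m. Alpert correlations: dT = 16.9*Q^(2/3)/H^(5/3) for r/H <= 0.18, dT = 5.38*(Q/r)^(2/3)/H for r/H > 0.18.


r/H = 4.666 / 5 = 0.93320
r/H > 0.18, so dT = 5.38*(Q/r)^(2/3)/H
Q/r = 291.62
(Q/r)^(2/3) = 43.976
dT = 5.38 * 43.976 / 5 = 47.318 K

47.318 K


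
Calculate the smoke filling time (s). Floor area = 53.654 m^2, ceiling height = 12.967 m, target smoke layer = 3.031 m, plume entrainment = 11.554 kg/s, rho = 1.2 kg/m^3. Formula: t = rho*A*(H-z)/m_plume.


H - z = 9.936 m
t = 1.2 * 53.654 * 9.936 / 11.554 = 55.368 s

55.368 s


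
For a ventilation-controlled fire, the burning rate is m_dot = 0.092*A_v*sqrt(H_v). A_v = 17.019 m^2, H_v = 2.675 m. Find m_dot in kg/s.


sqrt(H_v) = 1.6355
m_dot = 0.092 * 17.019 * 1.6355 = 2.5608 kg/s

2.5608 kg/s


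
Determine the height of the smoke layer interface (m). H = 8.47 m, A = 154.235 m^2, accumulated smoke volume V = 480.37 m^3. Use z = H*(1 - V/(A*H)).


V/(A*H) = 0.36771
1 - 0.36771 = 0.63229
z = 8.47 * 0.63229 = 5.3555 m

5.3555 m


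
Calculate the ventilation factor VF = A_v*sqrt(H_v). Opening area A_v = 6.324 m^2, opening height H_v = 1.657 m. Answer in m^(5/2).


sqrt(H_v) = 1.2872
VF = 6.324 * 1.2872 = 8.1405 m^(5/2)

8.1405 m^(5/2)


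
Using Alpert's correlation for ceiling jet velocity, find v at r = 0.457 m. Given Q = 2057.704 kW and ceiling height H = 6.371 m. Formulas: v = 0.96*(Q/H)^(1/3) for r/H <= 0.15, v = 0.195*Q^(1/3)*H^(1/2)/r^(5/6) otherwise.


r/H = 0.457 / 6.371 = 0.071731
r/H <= 0.15, so v = 0.96*(Q/H)^(1/3)
Q/H = 322.98
(Q/H)^(1/3) = 6.8611
v = 0.96 * 6.8611 = 6.5866 m/s

6.5866 m/s


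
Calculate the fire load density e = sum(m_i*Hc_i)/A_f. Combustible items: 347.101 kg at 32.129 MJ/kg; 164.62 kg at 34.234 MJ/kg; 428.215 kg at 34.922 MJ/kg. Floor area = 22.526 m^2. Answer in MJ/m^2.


Total energy = 347.101*32.129 + 164.62*34.234 + 428.215*34.922
= 11152.01 + 5635.601 + 14954.12
= 31741.73 MJ
e = 31741.73 / 22.526 = 1409.1 MJ/m^2

1409.1 MJ/m^2


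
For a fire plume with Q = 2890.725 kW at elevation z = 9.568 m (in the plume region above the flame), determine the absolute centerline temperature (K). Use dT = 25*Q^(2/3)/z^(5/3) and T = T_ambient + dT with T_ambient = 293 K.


Q^(2/3) = 202.93
z^(5/3) = 43.122
dT = 25 * 202.93 / 43.122 = 117.65 K
T = 293 + 117.65 = 410.65 K

410.65 K


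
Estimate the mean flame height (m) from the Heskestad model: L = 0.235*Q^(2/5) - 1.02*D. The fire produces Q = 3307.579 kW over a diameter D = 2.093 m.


Q^(2/5) = 25.574
0.235 * Q^(2/5) = 6.0100
1.02 * D = 2.1349
L = 3.8751 m

3.8751 m


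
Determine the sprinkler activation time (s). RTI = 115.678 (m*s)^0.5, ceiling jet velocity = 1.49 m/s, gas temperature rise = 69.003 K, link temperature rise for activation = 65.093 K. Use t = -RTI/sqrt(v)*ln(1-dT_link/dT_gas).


dT_link/dT_gas = 0.94334
ln(1 - 0.94334) = -2.8706
t = -115.678 / sqrt(1.49) * -2.8706 = 272.04 s

272.04 s


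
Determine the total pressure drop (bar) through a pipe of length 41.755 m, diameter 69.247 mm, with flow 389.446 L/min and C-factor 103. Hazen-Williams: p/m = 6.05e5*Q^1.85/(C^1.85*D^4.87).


Q^1.85 = 61991
C^1.85 = 5293.6
D^4.87 = 9.1781e+08
p/m = 0.0077194 bar/m
p_total = 0.0077194 * 41.755 = 0.32232 bar

0.32232 bar


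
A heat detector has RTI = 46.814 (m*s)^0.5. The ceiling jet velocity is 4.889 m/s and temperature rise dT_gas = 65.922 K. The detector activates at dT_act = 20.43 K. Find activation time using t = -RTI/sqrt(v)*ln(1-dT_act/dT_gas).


dT_act/dT_gas = 0.30991
ln(1 - 0.30991) = -0.37094
t = -46.814 / sqrt(4.889) * -0.37094 = 7.8535 s

7.8535 s


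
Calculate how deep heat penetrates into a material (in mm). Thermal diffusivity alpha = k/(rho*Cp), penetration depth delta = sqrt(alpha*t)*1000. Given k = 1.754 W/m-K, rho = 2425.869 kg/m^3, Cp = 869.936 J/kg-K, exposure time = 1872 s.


alpha = 1.754 / (2425.869 * 869.936) = 8.3114e-07 m^2/s
alpha * t = 0.0015559
delta = sqrt(0.0015559) * 1000 = 39.445 mm

39.445 mm


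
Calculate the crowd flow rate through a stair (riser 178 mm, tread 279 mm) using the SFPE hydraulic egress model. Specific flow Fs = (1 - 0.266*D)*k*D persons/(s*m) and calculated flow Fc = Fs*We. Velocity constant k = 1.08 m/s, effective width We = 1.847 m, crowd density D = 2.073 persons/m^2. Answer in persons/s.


1 - 0.266*D = 1 - 0.266*2.073 = 0.44858
Fs = 0.44858 * 1.08 * 2.073 = 1.0043 persons/(s*m)
Fc = 1.0043 * 1.847 = 1.8549 persons/s

1.8549 persons/s


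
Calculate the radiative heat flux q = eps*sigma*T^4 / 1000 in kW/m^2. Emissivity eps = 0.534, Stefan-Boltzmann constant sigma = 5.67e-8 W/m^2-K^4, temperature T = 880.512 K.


T^4 = 6.0109e+11
q = 0.534 * 5.67e-8 * 6.0109e+11 / 1000 = 18.200 kW/m^2

18.200 kW/m^2


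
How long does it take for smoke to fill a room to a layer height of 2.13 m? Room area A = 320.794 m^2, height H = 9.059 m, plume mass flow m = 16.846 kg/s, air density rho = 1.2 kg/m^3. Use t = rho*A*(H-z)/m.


H - z = 6.929 m
t = 1.2 * 320.794 * 6.929 / 16.846 = 158.34 s

158.34 s


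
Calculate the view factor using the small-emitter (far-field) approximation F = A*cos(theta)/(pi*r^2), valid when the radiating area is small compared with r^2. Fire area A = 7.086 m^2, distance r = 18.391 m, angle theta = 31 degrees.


cos(31 deg) = 0.85717
pi*r^2 = 1062.6
F = 7.086 * 0.85717 / 1062.6 = 0.0057162

0.0057162


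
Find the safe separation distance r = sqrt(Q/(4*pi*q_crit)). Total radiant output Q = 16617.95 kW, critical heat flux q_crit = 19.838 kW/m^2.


4*pi*q_crit = 249.29
Q/(4*pi*q_crit) = 66.661
r = sqrt(66.661) = 8.1646 m

8.1646 m


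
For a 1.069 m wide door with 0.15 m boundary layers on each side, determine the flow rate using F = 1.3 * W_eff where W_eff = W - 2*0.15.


W_eff = 1.069 - 0.30 = 0.769 m
F = 1.3 * 0.769 = 0.99970 persons/s

0.99970 persons/s


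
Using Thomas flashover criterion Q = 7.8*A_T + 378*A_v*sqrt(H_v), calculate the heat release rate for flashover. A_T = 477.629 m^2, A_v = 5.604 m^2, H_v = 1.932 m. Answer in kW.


7.8*A_T = 3725.5
sqrt(H_v) = 1.3900
378*A_v*sqrt(H_v) = 2944.4
Q = 3725.5 + 2944.4 = 6669.9 kW

6669.9 kW


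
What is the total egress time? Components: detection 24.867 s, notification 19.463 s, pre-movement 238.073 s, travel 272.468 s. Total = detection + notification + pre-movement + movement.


Total = 24.867 + 19.463 + 238.073 + 272.468 = 554.871 s

554.871 s


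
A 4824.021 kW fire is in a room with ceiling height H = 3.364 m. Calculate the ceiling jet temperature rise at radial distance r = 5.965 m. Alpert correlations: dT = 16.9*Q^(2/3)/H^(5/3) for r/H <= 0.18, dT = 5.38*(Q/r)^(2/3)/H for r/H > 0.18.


r/H = 5.965 / 3.364 = 1.7732
r/H > 0.18, so dT = 5.38*(Q/r)^(2/3)/H
Q/r = 808.72
(Q/r)^(2/3) = 86.803
dT = 5.38 * 86.803 / 3.364 = 138.82 K

138.82 K


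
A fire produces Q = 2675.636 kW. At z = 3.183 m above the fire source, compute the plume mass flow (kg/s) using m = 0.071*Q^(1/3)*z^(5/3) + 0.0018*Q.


Q^(1/3) = 13.883
z^(5/3) = 6.8875
First term = 0.071 * 13.883 * 6.8875 = 6.7888
Second term = 0.0018 * 2675.636 = 4.8161
m = 11.605 kg/s

11.605 kg/s


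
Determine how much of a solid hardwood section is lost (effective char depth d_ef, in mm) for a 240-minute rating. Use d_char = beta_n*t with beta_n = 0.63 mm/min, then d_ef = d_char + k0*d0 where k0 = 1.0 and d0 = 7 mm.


d_char = 0.63 * 240 = 151.2 mm
d_ef = 151.2 + 1.0*7 = 158.2 mm

158.2 mm


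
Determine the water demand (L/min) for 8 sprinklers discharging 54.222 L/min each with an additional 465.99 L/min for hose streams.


Sprinkler demand = 8 * 54.222 = 433.776 L/min
Total = 433.776 + 465.99 = 899.766 L/min

899.766 L/min


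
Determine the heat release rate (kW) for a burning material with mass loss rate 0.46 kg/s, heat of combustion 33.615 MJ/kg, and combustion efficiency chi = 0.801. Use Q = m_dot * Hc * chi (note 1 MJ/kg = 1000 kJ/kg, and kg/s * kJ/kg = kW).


Hc = 33.615 MJ/kg = 33.615 * 1000 kJ/kg = 33615 kJ/kg
Q = 0.46 kg/s * 33615 kJ/kg * 0.801 = 12386 kW

12386 kW


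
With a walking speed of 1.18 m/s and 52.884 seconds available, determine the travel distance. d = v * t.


d = 1.18 * 52.884 = 62.403 m

62.403 m


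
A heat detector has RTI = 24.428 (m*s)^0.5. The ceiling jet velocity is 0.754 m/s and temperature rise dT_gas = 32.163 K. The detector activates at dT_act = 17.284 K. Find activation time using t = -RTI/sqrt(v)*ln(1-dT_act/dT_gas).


dT_act/dT_gas = 0.53739
ln(1 - 0.53739) = -0.77087
t = -24.428 / sqrt(0.754) * -0.77087 = 21.686 s

21.686 s


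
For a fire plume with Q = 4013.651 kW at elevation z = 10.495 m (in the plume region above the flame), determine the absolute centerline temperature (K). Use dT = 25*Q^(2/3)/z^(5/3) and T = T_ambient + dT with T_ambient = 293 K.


Q^(2/3) = 252.56
z^(5/3) = 50.308
dT = 25 * 252.56 / 50.308 = 125.51 K
T = 293 + 125.51 = 418.51 K

418.51 K


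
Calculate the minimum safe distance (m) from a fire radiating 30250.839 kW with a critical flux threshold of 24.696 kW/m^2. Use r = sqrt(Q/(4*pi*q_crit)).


4*pi*q_crit = 310.34
Q/(4*pi*q_crit) = 97.477
r = sqrt(97.477) = 9.8730 m

9.8730 m


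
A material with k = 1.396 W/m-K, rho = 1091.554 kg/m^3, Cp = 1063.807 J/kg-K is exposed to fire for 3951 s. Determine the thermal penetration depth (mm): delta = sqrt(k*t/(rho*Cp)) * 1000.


alpha = 1.396 / (1091.554 * 1063.807) = 1.2022e-06 m^2/s
alpha * t = 0.0047499
delta = sqrt(0.0047499) * 1000 = 68.920 mm

68.920 mm


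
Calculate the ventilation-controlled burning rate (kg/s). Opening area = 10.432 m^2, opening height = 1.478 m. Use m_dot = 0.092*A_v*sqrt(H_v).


sqrt(H_v) = 1.2157
m_dot = 0.092 * 10.432 * 1.2157 = 1.1668 kg/s

1.1668 kg/s


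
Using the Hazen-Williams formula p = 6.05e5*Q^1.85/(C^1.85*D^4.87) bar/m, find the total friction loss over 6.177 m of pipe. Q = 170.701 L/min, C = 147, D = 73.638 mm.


Q^1.85 = 13478
C^1.85 = 10222
D^4.87 = 1.2382e+09
p/m = 0.00064427 bar/m
p_total = 0.00064427 * 6.177 = 0.0039797 bar

0.0039797 bar


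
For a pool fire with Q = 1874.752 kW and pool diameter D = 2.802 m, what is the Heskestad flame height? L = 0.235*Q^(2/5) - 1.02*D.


Q^(2/5) = 20.379
0.235 * Q^(2/5) = 4.7890
1.02 * D = 2.8580
L = 1.9310 m

1.9310 m


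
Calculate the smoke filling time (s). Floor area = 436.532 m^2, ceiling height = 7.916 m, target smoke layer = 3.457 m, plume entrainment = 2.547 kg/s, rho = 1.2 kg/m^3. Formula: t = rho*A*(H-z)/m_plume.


H - z = 4.459 m
t = 1.2 * 436.532 * 4.459 / 2.547 = 917.08 s

917.08 s


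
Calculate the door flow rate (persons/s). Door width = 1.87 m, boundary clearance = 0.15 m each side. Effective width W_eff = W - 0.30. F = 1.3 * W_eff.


W_eff = 1.87 - 0.30 = 1.57 m
F = 1.3 * 1.57 = 2.041 persons/s

2.041 persons/s


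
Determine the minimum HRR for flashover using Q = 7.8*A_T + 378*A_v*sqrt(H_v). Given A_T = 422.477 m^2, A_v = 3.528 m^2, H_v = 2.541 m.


7.8*A_T = 3295.3
sqrt(H_v) = 1.5941
378*A_v*sqrt(H_v) = 2125.8
Q = 3295.3 + 2125.8 = 5421.1 kW

5421.1 kW


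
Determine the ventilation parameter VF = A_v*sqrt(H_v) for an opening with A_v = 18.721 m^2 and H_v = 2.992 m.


sqrt(H_v) = 1.7297
VF = 18.721 * 1.7297 = 32.382 m^(5/2)

32.382 m^(5/2)


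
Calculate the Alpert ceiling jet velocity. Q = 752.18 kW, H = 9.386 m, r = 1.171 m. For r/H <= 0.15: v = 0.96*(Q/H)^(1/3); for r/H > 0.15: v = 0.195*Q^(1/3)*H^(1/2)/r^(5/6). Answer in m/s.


r/H = 1.171 / 9.386 = 0.12476
r/H <= 0.15, so v = 0.96*(Q/H)^(1/3)
Q/H = 80.139
(Q/H)^(1/3) = 4.3114
v = 0.96 * 4.3114 = 4.1389 m/s

4.1389 m/s


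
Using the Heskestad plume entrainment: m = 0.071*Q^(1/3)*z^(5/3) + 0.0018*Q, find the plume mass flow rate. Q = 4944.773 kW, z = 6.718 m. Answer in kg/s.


Q^(1/3) = 17.037
z^(5/3) = 23.918
First term = 0.071 * 17.037 * 23.918 = 28.932
Second term = 0.0018 * 4944.773 = 8.9006
m = 37.832 kg/s

37.832 kg/s


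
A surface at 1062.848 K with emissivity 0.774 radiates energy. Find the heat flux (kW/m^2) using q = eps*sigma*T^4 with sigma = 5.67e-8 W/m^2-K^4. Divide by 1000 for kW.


T^4 = 1.2761e+12
q = 0.774 * 5.67e-8 * 1.2761e+12 / 1000 = 56.003 kW/m^2

56.003 kW/m^2


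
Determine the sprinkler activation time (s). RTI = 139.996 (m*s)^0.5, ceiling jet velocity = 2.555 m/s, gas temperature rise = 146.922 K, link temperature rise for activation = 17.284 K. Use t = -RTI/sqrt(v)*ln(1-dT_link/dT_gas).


dT_link/dT_gas = 0.11764
ln(1 - 0.11764) = -0.12516
t = -139.996 / sqrt(2.555) * -0.12516 = 10.962 s

10.962 s


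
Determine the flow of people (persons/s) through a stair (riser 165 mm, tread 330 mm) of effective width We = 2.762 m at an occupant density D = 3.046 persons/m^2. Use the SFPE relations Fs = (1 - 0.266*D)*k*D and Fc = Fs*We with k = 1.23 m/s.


1 - 0.266*D = 1 - 0.266*3.046 = 0.18976
Fs = 0.18976 * 1.23 * 3.046 = 0.71097 persons/(s*m)
Fc = 0.71097 * 2.762 = 1.9637 persons/s

1.9637 persons/s


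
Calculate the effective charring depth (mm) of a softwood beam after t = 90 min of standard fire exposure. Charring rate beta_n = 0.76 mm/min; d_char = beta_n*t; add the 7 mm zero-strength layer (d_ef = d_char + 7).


d_char = 0.76 * 90 = 68.4 mm
d_ef = 68.4 + 1.0*7 = 75.4 mm

75.4 mm


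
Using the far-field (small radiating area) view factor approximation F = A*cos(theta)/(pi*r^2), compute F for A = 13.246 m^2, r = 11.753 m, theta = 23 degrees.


cos(23 deg) = 0.92050
pi*r^2 = 433.96
F = 13.246 * 0.92050 / 433.96 = 0.028097

0.028097


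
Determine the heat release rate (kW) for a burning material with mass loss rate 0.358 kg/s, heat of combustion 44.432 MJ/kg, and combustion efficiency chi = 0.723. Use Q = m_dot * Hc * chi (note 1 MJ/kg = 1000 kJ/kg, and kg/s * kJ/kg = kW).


Hc = 44.432 MJ/kg = 44.432 * 1000 kJ/kg = 44432 kJ/kg
Q = 0.358 kg/s * 44432 kJ/kg * 0.723 = 11501 kW

11501 kW


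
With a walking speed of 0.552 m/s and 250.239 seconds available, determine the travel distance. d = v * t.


d = 0.552 * 250.239 = 138.13 m

138.13 m


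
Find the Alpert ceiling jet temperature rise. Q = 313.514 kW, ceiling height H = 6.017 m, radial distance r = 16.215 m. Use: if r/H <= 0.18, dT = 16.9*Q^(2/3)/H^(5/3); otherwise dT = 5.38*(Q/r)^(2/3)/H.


r/H = 16.215 / 6.017 = 2.6949
r/H > 0.18, so dT = 5.38*(Q/r)^(2/3)/H
Q/r = 19.335
(Q/r)^(2/3) = 7.2038
dT = 5.38 * 7.2038 / 6.017 = 6.4411 K

6.4411 K


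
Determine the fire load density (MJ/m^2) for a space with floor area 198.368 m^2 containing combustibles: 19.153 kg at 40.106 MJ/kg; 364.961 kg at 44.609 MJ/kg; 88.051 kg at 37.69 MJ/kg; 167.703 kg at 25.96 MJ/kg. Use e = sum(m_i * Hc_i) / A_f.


Total energy = 19.153*40.106 + 364.961*44.609 + 88.051*37.69 + 167.703*25.96
= 768.1502 + 16280.55 + 3318.642 + 4353.570
= 24720.91 MJ
e = 24720.91 / 198.368 = 124.62 MJ/m^2

124.62 MJ/m^2


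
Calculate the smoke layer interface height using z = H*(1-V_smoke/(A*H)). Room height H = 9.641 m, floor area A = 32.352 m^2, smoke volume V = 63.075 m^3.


V/(A*H) = 0.20222
1 - 0.20222 = 0.79778
z = 9.641 * 0.79778 = 7.6914 m

7.6914 m


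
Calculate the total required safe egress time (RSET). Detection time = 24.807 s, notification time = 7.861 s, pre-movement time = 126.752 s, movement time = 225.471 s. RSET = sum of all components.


Total = 24.807 + 7.861 + 126.752 + 225.471 = 384.891 s

384.891 s


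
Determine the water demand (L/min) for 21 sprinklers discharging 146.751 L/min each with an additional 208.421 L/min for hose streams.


Sprinkler demand = 21 * 146.751 = 3081.771 L/min
Total = 3081.771 + 208.421 = 3290.192 L/min

3290.192 L/min


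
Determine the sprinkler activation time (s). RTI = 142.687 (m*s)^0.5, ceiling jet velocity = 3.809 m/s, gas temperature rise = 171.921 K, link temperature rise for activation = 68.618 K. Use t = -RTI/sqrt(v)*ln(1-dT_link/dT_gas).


dT_link/dT_gas = 0.39913
ln(1 - 0.39913) = -0.50937
t = -142.687 / sqrt(3.809) * -0.50937 = 37.240 s

37.240 s


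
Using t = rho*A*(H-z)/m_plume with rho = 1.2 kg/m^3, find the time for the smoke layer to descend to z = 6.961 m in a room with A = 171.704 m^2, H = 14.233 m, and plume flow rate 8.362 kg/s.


H - z = 7.272 m
t = 1.2 * 171.704 * 7.272 / 8.362 = 179.19 s

179.19 s


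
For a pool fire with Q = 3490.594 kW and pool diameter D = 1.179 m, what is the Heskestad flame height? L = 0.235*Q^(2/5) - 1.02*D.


Q^(2/5) = 26.131
0.235 * Q^(2/5) = 6.1408
1.02 * D = 1.2026
L = 4.9383 m

4.9383 m


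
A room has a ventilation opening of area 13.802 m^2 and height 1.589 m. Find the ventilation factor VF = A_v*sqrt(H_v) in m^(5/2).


sqrt(H_v) = 1.2606
VF = 13.802 * 1.2606 = 17.398 m^(5/2)

17.398 m^(5/2)


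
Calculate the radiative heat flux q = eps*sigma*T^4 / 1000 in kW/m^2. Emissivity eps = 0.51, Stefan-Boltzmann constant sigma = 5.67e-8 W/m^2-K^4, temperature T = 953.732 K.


T^4 = 8.2738e+11
q = 0.51 * 5.67e-8 * 8.2738e+11 / 1000 = 23.925 kW/m^2

23.925 kW/m^2


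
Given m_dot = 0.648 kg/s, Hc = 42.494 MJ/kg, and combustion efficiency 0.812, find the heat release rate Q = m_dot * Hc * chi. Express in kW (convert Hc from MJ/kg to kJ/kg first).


Hc = 42.494 MJ/kg = 42.494 * 1000 kJ/kg = 42494 kJ/kg
Q = 0.648 kg/s * 42494 kJ/kg * 0.812 = 22359 kW

22359 kW


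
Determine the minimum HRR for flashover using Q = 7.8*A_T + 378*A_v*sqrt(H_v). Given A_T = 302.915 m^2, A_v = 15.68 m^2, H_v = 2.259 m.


7.8*A_T = 2362.737
sqrt(H_v) = 1.5030
378*A_v*sqrt(H_v) = 8908.3
Q = 2362.737 + 8908.3 = 11271 kW

11271 kW


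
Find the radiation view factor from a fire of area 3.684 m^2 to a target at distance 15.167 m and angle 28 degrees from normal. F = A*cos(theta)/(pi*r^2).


cos(28 deg) = 0.88295
pi*r^2 = 722.69
F = 3.684 * 0.88295 / 722.69 = 0.0045010

0.0045010


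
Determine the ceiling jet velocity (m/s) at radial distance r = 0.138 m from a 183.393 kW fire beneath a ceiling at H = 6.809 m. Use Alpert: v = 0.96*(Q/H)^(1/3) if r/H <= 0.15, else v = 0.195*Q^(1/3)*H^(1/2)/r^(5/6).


r/H = 0.138 / 6.809 = 0.020267
r/H <= 0.15, so v = 0.96*(Q/H)^(1/3)
Q/H = 26.934
(Q/H)^(1/3) = 2.9976
v = 0.96 * 2.9976 = 2.8776 m/s

2.8776 m/s


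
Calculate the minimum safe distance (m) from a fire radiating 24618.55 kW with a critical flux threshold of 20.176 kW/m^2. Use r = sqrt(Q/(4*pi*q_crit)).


4*pi*q_crit = 253.54
Q/(4*pi*q_crit) = 97.100
r = sqrt(97.100) = 9.8539 m

9.8539 m


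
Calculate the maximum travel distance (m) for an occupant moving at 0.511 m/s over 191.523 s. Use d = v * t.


d = 0.511 * 191.523 = 97.868 m

97.868 m


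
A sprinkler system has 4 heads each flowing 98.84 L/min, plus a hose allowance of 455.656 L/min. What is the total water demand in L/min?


Sprinkler demand = 4 * 98.84 = 395.36 L/min
Total = 395.36 + 455.656 = 851.016 L/min

851.016 L/min


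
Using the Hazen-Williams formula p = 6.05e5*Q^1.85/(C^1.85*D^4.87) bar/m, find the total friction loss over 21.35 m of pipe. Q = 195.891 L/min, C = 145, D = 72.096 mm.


Q^1.85 = 17387
C^1.85 = 9966.2
D^4.87 = 1.1169e+09
p/m = 0.00094498 bar/m
p_total = 0.00094498 * 21.35 = 0.020175 bar

0.020175 bar


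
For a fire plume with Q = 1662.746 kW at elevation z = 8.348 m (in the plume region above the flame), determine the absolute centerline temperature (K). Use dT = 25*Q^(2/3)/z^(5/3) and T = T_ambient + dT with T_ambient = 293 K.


Q^(2/3) = 140.35
z^(5/3) = 34.353
dT = 25 * 140.35 / 34.353 = 102.14 K
T = 293 + 102.14 = 395.14 K

395.14 K


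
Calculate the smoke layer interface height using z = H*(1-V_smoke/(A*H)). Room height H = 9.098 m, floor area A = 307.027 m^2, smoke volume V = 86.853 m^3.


V/(A*H) = 0.031093
1 - 0.031093 = 0.96891
z = 9.098 * 0.96891 = 8.8151 m

8.8151 m


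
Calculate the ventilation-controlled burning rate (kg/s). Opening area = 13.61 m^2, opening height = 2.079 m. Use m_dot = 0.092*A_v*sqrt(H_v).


sqrt(H_v) = 1.4419
m_dot = 0.092 * 13.61 * 1.4419 = 1.8054 kg/s

1.8054 kg/s


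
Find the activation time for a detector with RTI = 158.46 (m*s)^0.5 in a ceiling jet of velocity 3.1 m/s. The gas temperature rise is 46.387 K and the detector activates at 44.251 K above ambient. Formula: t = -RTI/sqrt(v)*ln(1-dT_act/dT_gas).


dT_act/dT_gas = 0.95395
ln(1 - 0.95395) = -3.0781
t = -158.46 / sqrt(3.1) * -3.0781 = 277.03 s

277.03 s


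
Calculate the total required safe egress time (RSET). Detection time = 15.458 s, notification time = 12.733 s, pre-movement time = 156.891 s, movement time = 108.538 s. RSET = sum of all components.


Total = 15.458 + 12.733 + 156.891 + 108.538 = 293.62 s

293.62 s


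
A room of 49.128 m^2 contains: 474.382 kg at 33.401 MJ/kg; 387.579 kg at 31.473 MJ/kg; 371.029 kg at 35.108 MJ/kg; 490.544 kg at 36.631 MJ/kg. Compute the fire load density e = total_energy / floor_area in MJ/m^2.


Total energy = 474.382*33.401 + 387.579*31.473 + 371.029*35.108 + 490.544*36.631
= 15844.83 + 12198.27 + 13026.09 + 17969.12
= 59038.31 MJ
e = 59038.31 / 49.128 = 1201.7 MJ/m^2

1201.7 MJ/m^2


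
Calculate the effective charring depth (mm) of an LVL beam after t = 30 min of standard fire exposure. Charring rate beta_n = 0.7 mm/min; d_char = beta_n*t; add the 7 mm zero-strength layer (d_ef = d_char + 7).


d_char = 0.7 * 30 = 21 mm
d_ef = 21 + 1.0*7 = 28 mm

28 mm


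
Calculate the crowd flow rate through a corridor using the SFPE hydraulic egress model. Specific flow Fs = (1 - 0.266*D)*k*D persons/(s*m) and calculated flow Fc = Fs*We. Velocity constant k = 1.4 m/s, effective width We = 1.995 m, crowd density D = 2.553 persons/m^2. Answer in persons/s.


1 - 0.266*D = 1 - 0.266*2.553 = 0.32090
Fs = 0.32090 * 1.4 * 2.553 = 1.1470 persons/(s*m)
Fc = 1.1470 * 1.995 = 2.2882 persons/s

2.2882 persons/s


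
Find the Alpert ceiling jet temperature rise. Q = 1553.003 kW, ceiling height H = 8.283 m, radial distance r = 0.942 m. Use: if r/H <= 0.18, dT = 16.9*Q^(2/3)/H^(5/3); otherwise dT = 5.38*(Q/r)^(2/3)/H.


r/H = 0.942 / 8.283 = 0.11373
r/H <= 0.18, so dT = 16.9*Q^(2/3)/H^(5/3)
Q^(2/3) = 134.11
H^(5/3) = 33.909
dT = 16.9 * 134.11 / 33.909 = 66.838 K

66.838 K


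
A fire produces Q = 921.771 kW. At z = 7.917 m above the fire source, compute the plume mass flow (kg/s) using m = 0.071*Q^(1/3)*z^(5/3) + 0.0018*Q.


Q^(1/3) = 9.7321
z^(5/3) = 31.449
First term = 0.071 * 9.7321 * 31.449 = 21.730
Second term = 0.0018 * 921.771 = 1.6592
m = 23.390 kg/s

23.390 kg/s


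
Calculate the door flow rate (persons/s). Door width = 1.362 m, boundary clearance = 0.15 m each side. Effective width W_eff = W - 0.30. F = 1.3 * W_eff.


W_eff = 1.362 - 0.30 = 1.062 m
F = 1.3 * 1.062 = 1.3806 persons/s

1.3806 persons/s


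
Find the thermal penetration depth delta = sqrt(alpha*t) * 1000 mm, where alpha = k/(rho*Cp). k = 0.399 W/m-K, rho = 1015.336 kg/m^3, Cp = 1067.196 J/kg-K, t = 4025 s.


alpha = 0.399 / (1015.336 * 1067.196) = 3.6823e-07 m^2/s
alpha * t = 0.0014821
delta = sqrt(0.0014821) * 1000 = 38.498 mm

38.498 mm


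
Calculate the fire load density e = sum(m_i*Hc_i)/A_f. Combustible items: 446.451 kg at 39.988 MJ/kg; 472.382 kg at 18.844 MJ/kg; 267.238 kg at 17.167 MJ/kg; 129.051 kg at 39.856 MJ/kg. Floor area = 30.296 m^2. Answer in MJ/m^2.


Total energy = 446.451*39.988 + 472.382*18.844 + 267.238*17.167 + 129.051*39.856
= 17852.68 + 8901.566 + 4587.675 + 5143.457
= 36485.38 MJ
e = 36485.38 / 30.296 = 1204.3 MJ/m^2

1204.3 MJ/m^2


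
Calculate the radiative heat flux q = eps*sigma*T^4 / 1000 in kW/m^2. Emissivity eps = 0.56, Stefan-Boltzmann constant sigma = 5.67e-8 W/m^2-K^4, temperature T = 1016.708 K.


T^4 = 1.0685e+12
q = 0.56 * 5.67e-8 * 1.0685e+12 / 1000 = 33.928 kW/m^2

33.928 kW/m^2


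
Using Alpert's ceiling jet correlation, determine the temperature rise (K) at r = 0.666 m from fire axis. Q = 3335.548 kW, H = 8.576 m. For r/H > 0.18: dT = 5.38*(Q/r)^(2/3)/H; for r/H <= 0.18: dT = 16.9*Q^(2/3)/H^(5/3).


r/H = 0.666 / 8.576 = 0.077659
r/H <= 0.18, so dT = 16.9*Q^(2/3)/H^(5/3)
Q^(2/3) = 223.24
H^(5/3) = 35.931
dT = 16.9 * 223.24 / 35.931 = 105.00 K

105.00 K


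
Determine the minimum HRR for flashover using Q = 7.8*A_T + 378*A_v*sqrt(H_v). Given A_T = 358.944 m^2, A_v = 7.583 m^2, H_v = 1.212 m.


7.8*A_T = 2799.8
sqrt(H_v) = 1.1009
378*A_v*sqrt(H_v) = 3155.6
Q = 2799.8 + 3155.6 = 5955.4 kW

5955.4 kW


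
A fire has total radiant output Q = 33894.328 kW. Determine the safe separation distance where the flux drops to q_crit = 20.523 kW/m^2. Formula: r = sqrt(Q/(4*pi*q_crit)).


4*pi*q_crit = 257.90
Q/(4*pi*q_crit) = 131.42
r = sqrt(131.42) = 11.464 m

11.464 m


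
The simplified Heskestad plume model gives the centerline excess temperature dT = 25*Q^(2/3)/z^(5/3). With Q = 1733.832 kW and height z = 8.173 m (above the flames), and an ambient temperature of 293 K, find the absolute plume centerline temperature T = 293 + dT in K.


Q^(2/3) = 144.32
z^(5/3) = 33.162
dT = 25 * 144.32 / 33.162 = 108.80 K
T = 293 + 108.80 = 401.80 K

401.80 K


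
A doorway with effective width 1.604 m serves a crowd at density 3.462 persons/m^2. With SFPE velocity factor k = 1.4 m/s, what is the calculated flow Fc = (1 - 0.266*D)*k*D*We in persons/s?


1 - 0.266*D = 1 - 0.266*3.462 = 0.079108
Fs = 0.079108 * 1.4 * 3.462 = 0.38342 persons/(s*m)
Fc = 0.38342 * 1.604 = 0.61501 persons/s

0.61501 persons/s


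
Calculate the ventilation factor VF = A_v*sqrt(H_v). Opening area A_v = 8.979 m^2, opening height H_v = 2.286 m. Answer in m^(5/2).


sqrt(H_v) = 1.5120
VF = 8.979 * 1.5120 = 13.576 m^(5/2)

13.576 m^(5/2)


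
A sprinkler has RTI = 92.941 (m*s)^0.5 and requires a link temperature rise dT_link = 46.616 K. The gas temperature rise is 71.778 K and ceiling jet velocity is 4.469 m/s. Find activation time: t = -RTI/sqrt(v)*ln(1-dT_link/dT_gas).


dT_link/dT_gas = 0.64945
ln(1 - 0.64945) = -1.0482
t = -92.941 / sqrt(4.469) * -1.0482 = 46.085 s

46.085 s


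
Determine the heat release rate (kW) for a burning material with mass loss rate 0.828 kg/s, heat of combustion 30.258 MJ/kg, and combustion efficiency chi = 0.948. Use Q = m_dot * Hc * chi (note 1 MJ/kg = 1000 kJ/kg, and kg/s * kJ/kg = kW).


Hc = 30.258 MJ/kg = 30.258 * 1000 kJ/kg = 30258 kJ/kg
Q = 0.828 kg/s * 30258 kJ/kg * 0.948 = 23751 kW

23751 kW


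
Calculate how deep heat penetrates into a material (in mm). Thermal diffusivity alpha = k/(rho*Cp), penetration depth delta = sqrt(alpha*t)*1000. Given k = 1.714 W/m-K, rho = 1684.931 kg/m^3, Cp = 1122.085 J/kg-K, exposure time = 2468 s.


alpha = 1.714 / (1684.931 * 1122.085) = 9.0657e-07 m^2/s
alpha * t = 0.0022374
delta = sqrt(0.0022374) * 1000 = 47.301 mm

47.301 mm


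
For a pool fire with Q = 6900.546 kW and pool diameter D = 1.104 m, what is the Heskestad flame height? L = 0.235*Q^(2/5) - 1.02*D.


Q^(2/5) = 34.320
0.235 * Q^(2/5) = 8.0653
1.02 * D = 1.1261
L = 6.9392 m

6.9392 m


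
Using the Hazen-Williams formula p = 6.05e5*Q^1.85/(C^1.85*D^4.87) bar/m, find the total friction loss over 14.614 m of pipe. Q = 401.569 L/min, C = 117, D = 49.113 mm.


Q^1.85 = 65608
C^1.85 = 6701.1
D^4.87 = 1.7224e+08
p/m = 0.034391 bar/m
p_total = 0.034391 * 14.614 = 0.50259 bar

0.50259 bar


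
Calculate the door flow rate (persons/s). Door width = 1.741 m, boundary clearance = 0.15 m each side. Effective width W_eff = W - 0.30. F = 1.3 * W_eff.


W_eff = 1.741 - 0.30 = 1.441 m
F = 1.3 * 1.441 = 1.8733 persons/s

1.8733 persons/s


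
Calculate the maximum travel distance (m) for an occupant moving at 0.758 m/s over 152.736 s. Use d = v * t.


d = 0.758 * 152.736 = 115.77 m

115.77 m


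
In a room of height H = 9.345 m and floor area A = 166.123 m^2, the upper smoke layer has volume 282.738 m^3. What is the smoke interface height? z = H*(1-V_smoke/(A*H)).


V/(A*H) = 0.18213
1 - 0.18213 = 0.81787
z = 9.345 * 0.81787 = 7.6430 m

7.6430 m


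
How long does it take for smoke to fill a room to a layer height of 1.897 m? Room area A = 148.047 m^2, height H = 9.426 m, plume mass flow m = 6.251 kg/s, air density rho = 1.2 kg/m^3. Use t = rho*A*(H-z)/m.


H - z = 7.529 m
t = 1.2 * 148.047 * 7.529 / 6.251 = 213.98 s

213.98 s


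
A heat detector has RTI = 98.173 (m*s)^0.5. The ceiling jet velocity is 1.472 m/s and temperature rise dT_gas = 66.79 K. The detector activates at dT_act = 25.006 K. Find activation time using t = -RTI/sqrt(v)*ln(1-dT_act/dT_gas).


dT_act/dT_gas = 0.37440
ln(1 - 0.37440) = -0.46904
t = -98.173 / sqrt(1.472) * -0.46904 = 37.953 s

37.953 s


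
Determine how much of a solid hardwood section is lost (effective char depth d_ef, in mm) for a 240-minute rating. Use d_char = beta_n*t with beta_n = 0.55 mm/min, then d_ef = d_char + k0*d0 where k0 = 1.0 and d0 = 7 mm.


d_char = 0.55 * 240 = 132 mm
d_ef = 132 + 1.0*7 = 139 mm

139 mm


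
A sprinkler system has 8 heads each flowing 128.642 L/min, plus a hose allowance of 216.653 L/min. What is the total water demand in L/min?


Sprinkler demand = 8 * 128.642 = 1029.136 L/min
Total = 1029.136 + 216.653 = 1245.789 L/min

1245.789 L/min


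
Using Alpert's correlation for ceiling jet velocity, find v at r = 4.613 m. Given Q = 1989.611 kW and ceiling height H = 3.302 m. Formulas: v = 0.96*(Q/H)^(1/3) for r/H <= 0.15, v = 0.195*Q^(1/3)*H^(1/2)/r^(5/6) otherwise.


r/H = 4.613 / 3.302 = 1.3970
r/H > 0.15, so v = 0.195*Q^(1/3)*H^(1/2)/r^(5/6)
Q^(1/3) = 12.577
H^(1/2) = 1.8171
r^(5/6) = 3.5754
v = 0.195 * 12.577 * 1.8171 / 3.5754 = 1.2465 m/s

1.2465 m/s


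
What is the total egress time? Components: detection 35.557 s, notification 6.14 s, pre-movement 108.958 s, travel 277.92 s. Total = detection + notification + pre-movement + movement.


Total = 35.557 + 6.14 + 108.958 + 277.92 = 428.575 s

428.575 s


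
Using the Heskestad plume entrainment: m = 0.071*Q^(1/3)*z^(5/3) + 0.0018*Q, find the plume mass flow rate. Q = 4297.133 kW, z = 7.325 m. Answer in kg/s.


Q^(1/3) = 16.258
z^(5/3) = 27.628
First term = 0.071 * 16.258 * 27.628 = 31.891
Second term = 0.0018 * 4297.133 = 7.7348
m = 39.626 kg/s

39.626 kg/s


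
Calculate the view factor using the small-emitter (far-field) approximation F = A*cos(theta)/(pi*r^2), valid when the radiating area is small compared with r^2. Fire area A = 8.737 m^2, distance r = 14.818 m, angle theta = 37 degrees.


cos(37 deg) = 0.79864
pi*r^2 = 689.81
F = 8.737 * 0.79864 / 689.81 = 0.010115

0.010115


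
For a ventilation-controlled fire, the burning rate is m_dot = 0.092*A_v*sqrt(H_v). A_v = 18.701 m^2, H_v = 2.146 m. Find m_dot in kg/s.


sqrt(H_v) = 1.4649
m_dot = 0.092 * 18.701 * 1.4649 = 2.5204 kg/s

2.5204 kg/s


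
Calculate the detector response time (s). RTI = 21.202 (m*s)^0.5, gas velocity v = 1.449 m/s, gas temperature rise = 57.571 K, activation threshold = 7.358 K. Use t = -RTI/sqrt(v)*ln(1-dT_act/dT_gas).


dT_act/dT_gas = 0.12781
ln(1 - 0.12781) = -0.13675
t = -21.202 / sqrt(1.449) * -0.13675 = 2.4085 s

2.4085 s


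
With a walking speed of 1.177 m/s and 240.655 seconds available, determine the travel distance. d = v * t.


d = 1.177 * 240.655 = 283.25 m

283.25 m


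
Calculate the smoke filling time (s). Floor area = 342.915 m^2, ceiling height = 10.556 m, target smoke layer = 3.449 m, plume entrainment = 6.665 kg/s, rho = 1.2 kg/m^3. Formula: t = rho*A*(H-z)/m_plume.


H - z = 7.107 m
t = 1.2 * 342.915 * 7.107 / 6.665 = 438.79 s

438.79 s


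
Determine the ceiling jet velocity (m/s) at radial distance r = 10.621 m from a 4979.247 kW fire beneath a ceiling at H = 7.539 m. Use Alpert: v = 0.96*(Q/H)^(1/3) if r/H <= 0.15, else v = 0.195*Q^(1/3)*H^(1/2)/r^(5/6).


r/H = 10.621 / 7.539 = 1.4088
r/H > 0.15, so v = 0.195*Q^(1/3)*H^(1/2)/r^(5/6)
Q^(1/3) = 17.076
H^(1/2) = 2.7457
r^(5/6) = 7.1637
v = 0.195 * 17.076 * 2.7457 / 7.1637 = 1.2763 m/s

1.2763 m/s


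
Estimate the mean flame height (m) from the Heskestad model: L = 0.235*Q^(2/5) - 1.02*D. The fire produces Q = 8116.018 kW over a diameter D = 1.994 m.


Q^(2/5) = 36.622
0.235 * Q^(2/5) = 8.6061
1.02 * D = 2.0339
L = 6.5722 m

6.5722 m


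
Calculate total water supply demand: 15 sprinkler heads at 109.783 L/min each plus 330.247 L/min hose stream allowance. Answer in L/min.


Sprinkler demand = 15 * 109.783 = 1646.745 L/min
Total = 1646.745 + 330.247 = 1976.992 L/min

1976.992 L/min


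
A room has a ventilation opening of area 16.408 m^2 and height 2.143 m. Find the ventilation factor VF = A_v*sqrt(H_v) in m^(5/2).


sqrt(H_v) = 1.4639
VF = 16.408 * 1.4639 = 24.020 m^(5/2)

24.020 m^(5/2)


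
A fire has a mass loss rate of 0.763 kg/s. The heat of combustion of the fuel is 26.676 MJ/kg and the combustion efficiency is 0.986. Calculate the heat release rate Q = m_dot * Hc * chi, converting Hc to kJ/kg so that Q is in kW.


Hc = 26.676 MJ/kg = 26.676 * 1000 kJ/kg = 26676 kJ/kg
Q = 0.763 kg/s * 26676 kJ/kg * 0.986 = 20069 kW

20069 kW


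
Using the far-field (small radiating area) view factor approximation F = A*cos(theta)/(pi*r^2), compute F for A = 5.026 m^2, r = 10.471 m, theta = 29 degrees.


cos(29 deg) = 0.87462
pi*r^2 = 344.45
F = 5.026 * 0.87462 / 344.45 = 0.012762

0.012762


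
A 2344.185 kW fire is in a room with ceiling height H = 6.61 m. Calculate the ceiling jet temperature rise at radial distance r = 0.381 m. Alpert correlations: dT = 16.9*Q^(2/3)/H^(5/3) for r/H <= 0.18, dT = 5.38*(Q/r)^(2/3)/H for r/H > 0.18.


r/H = 0.381 / 6.61 = 0.057640
r/H <= 0.18, so dT = 16.9*Q^(2/3)/H^(5/3)
Q^(2/3) = 176.47
H^(5/3) = 23.281
dT = 16.9 * 176.47 / 23.281 = 128.10 K

128.10 K


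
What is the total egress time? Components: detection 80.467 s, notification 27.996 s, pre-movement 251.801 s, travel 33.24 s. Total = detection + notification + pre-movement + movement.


Total = 80.467 + 27.996 + 251.801 + 33.24 = 393.504 s

393.504 s


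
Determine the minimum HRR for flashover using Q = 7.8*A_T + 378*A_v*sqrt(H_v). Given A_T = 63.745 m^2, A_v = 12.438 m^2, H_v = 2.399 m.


7.8*A_T = 497.211
sqrt(H_v) = 1.5489
378*A_v*sqrt(H_v) = 7282.1
Q = 497.211 + 7282.1 = 7779.3 kW

7779.3 kW


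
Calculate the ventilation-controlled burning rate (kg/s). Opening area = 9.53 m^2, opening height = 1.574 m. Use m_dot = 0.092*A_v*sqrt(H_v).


sqrt(H_v) = 1.2546
m_dot = 0.092 * 9.53 * 1.2546 = 1.1000 kg/s

1.1000 kg/s


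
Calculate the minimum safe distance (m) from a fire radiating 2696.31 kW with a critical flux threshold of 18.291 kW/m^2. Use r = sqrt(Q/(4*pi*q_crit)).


4*pi*q_crit = 229.85
Q/(4*pi*q_crit) = 11.731
r = sqrt(11.731) = 3.4250 m

3.4250 m


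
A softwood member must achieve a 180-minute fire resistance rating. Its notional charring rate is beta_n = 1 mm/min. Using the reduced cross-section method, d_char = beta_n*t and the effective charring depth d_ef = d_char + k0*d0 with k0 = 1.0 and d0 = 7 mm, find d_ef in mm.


d_char = 1 * 180 = 180 mm
d_ef = 180 + 1.0*7 = 187 mm

187 mm


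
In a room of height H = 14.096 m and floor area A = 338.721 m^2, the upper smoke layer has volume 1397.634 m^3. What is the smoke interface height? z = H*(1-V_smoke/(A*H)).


V/(A*H) = 0.29272
1 - 0.29272 = 0.70728
z = 14.096 * 0.70728 = 9.9698 m

9.9698 m


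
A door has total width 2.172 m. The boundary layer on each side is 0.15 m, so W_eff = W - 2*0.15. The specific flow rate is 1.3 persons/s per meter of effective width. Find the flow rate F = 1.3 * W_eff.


W_eff = 2.172 - 0.30 = 1.872 m
F = 1.3 * 1.872 = 2.4336 persons/s

2.4336 persons/s


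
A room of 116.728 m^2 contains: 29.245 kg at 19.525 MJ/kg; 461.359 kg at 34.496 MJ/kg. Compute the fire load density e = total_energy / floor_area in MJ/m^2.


Total energy = 29.245*19.525 + 461.359*34.496
= 571.0086 + 15915.04
= 16486.05 MJ
e = 16486.05 / 116.728 = 141.23 MJ/m^2

141.23 MJ/m^2


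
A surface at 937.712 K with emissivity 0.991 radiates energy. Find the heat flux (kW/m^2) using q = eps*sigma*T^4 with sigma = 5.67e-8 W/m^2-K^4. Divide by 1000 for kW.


T^4 = 7.7318e+11
q = 0.991 * 5.67e-8 * 7.7318e+11 / 1000 = 43.444 kW/m^2

43.444 kW/m^2


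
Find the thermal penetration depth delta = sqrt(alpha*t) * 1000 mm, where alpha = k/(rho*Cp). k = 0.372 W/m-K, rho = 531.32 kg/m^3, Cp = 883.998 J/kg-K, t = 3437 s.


alpha = 0.372 / (531.32 * 883.998) = 7.9202e-07 m^2/s
alpha * t = 0.0027222
delta = sqrt(0.0027222) * 1000 = 52.174 mm

52.174 mm


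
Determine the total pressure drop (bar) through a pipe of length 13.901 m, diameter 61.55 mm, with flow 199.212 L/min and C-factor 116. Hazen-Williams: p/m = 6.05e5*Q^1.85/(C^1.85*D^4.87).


Q^1.85 = 17936
C^1.85 = 6595.5
D^4.87 = 5.1706e+08
p/m = 0.0031820 bar/m
p_total = 0.0031820 * 13.901 = 0.044233 bar

0.044233 bar


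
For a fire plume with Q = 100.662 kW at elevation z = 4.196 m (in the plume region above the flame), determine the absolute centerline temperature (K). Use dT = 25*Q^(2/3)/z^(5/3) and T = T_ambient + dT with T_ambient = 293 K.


Q^(2/3) = 21.639
z^(5/3) = 10.916
dT = 25 * 21.639 / 10.916 = 49.559 K
T = 293 + 49.559 = 342.56 K

342.56 K


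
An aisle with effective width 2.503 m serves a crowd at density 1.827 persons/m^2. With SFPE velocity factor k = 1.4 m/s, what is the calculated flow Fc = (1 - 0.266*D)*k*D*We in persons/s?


1 - 0.266*D = 1 - 0.266*1.827 = 0.51402
Fs = 0.51402 * 1.4 * 1.827 = 1.3148 persons/(s*m)
Fc = 1.3148 * 2.503 = 3.2908 persons/s

3.2908 persons/s


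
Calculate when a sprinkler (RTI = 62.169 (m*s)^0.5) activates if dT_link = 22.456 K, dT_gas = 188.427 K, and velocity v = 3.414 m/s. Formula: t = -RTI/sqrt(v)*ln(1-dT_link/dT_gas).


dT_link/dT_gas = 0.11918
ln(1 - 0.11918) = -0.12690
t = -62.169 / sqrt(3.414) * -0.12690 = 4.2697 s

4.2697 s
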